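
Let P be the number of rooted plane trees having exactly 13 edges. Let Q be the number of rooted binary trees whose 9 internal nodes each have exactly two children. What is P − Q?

738038

Rooted ordered trees with n edges are counted by C_n; here n = 13. So P = C_13 = 742900.
The number of full binary trees on 9 internal nodes is the Catalan number C_9. So Q = C_9 = 4862.
P − Q = 742900 − 4862 = 738038.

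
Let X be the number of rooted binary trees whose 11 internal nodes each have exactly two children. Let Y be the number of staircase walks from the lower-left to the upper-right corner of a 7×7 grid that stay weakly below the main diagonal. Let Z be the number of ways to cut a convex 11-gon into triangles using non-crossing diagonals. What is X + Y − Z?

Full binary trees with n internal nodes are counted by C_n; here n = 11. So X = C_11 = 58786.
Sub-diagonal monotone paths from (0,0) to (7,7) biject with Dyck paths of semilength 7, giving C_7. So Y = C_7 = 429.
A convex 11-gon is triangulated into 9 triangles, and the number of such triangulations is the Catalan number C_{11−2} = C_9. So Z = C_9 = 4862.
X + Y − Z = 58786 + 429 − 4862 = 54353.

54353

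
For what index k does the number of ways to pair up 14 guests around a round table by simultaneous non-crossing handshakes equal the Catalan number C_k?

Non-crossing handshake pairings of 2n people are counted by C_n; 14 people gives n = 7.

7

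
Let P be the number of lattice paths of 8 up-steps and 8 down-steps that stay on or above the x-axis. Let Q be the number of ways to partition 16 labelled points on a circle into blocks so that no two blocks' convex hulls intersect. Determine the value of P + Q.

A Dyck path with 8 up-steps and 8 down-steps has semilength 8, so there are C_8 of them. So P = C_8 = 1430.
The non-crossing partitions of [16] form a lattice of size C_16. So Q = C_16 = 35357670.
P + Q = 1430 + 35357670 = 35359100.

35359100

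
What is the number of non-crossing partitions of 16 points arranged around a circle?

Non-crossing partitions of an n-element set are counted by C_n; here n = 16.
C_16 = C(32,16)/17 = 601080390/17 = 35357670.

35357670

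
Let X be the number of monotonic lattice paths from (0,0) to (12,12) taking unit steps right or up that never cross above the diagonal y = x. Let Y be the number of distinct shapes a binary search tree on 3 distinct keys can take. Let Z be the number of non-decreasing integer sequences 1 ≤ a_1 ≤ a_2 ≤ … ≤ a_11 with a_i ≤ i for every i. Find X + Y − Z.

149231

Monotone paths in an n×n grid that stay weakly below the diagonal are counted by C_n; here n = 12. So X = C_12 = 208012.
Rooted binary trees with 3 nodes (each child slot possibly empty) number C_3. So Y = C_3 = 5.
Such sub-staircase sequences of length n are counted by C_n; here n = 11. So Z = C_11 = 58786.
X + Y − Z = 208012 + 5 − 58786 = 149231.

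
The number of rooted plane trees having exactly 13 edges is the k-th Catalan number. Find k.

13

A rooted plane tree with 13 edges has 14 nodes, and the count is C_13.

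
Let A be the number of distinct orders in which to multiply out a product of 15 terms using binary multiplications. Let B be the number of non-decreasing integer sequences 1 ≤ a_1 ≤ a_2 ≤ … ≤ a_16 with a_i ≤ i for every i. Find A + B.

Ways to associate a product of 15 factors correspond to binary trees on 15 leaves, so the count is C_14. So A = C_14 = 2674440.
Weakly increasing sequences with a_i ≤ i biject with Dyck paths of semilength 16, so there are C_16. So B = C_16 = 35357670.
A + B = 2674440 + 35357670 = 38032110.

38032110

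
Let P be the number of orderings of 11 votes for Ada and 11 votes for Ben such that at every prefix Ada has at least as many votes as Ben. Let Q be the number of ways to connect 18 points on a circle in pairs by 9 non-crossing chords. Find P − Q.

53924

Ballot sequences with n votes each where one side never trails are Dyck words, counted by C_n; here n = 11. So P = C_11 = 58786.
Pairing 18 circle points by 9 non-crossing chords gives C_9 matchings. So Q = C_9 = 4862.
P − Q = 58786 − 4862 = 53924.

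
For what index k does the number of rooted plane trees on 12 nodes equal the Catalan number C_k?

11

A rooted plane tree on 12 nodes has 11 edges, and such trees are counted by C_11.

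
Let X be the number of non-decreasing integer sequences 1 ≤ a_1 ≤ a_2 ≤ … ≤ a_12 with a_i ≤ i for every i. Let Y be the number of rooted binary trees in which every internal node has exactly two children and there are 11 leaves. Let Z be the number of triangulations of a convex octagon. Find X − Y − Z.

191084

Weakly increasing sequences with a_i ≤ i biject with Dyck paths of semilength 12, so there are C_12. So X = C_12 = 208012.
Full binary trees with 11 leaves have 11−1 = 10 internal nodes, so there are C_10 of them. So Y = C_10 = 16796.
Triangulations of a convex m-gon are counted by C_{m−2}; with m = 8 this is C_6. So Z = C_6 = 132.
X − Y − Z = 208012 − 16796 − 132 = 191084.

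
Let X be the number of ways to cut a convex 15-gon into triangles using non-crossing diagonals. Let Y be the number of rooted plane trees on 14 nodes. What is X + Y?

Triangulations of a convex m-gon are counted by C_{m−2}; with m = 15 this is C_13. So X = C_13 = 742900.
A rooted plane tree on 14 nodes has 13 edges, and such trees are counted by C_13. So Y = C_13 = 742900.
X + Y = 742900 + 742900 = 1485800.

1485800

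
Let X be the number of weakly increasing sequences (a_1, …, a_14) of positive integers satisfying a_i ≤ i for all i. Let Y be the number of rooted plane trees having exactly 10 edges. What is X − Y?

2657644

Weakly increasing sequences with a_i ≤ i biject with Dyck paths of semilength 14, so there are C_14. So X = C_14 = 2674440.
Rooted ordered trees with n edges are counted by C_n; here n = 10. So Y = C_10 = 16796.
X − Y = 2674440 − 16796 = 2657644.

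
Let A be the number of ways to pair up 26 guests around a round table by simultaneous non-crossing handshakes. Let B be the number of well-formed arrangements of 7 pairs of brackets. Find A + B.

743329

Non-crossing handshake pairings of 2n people are counted by C_n; 26 people gives n = 13. So A = C_13 = 742900.
With 7 pairs the number of balanced bracket strings is the Catalan number C_7. So B = C_7 = 429.
A + B = 742900 + 429 = 743329.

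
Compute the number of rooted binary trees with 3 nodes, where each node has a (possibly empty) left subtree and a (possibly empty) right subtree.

There are C_n binary search tree shapes on n keys; with n = 3 that is C_3.
C_3 = 5.

5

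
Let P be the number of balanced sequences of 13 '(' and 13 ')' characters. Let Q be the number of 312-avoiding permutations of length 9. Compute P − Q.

738038

With 13 pairs the number of balanced bracket strings is the Catalan number C_13. So P = C_13 = 742900.
For any fixed pattern of length 3, the pattern-avoiding permutations of [9] number C_9. So Q = C_9 = 4862.
P − Q = 742900 − 4862 = 738038.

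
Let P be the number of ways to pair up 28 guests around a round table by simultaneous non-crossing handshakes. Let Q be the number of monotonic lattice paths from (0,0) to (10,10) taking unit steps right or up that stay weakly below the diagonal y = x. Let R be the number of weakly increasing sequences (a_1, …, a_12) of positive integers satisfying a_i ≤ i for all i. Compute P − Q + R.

With 28 = 2·14 people, non-crossing handshake pairings are non-crossing perfect matchings on a circle, counted by C_14. So P = C_14 = 2674440.
Monotone paths in an n×n grid that stay weakly below the diagonal are counted by C_n; here n = 10. So Q = C_10 = 16796.
Weakly increasing sequences with a_i ≤ i biject with Dyck paths of semilength 12, so there are C_12. So R = C_12 = 208012.
P − Q + R = 2674440 − 16796 + 208012 = 2865656.

2865656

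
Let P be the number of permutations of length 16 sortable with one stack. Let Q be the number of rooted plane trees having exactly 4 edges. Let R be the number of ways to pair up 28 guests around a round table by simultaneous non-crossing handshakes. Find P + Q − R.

By Knuth's characterisation, the stack-sortable permutations of length 16 are the 231-avoiders, numbering C_16. So P = C_16 = 35357670.
Rooted ordered trees with n edges are counted by C_n; here n = 4. So Q = C_4 = 14.
With 28 = 2·14 people, non-crossing handshake pairings are non-crossing perfect matchings on a circle, counted by C_14. So R = C_14 = 2674440.
P + Q − R = 35357670 + 14 − 2674440 = 32683244.

32683244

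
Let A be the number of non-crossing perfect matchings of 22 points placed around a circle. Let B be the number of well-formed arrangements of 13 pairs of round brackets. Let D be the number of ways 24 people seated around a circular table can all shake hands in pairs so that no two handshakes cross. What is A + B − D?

593674

Non-crossing perfect matchings of 2n points on a circle are counted by C_n; with 22 points, n = 11. So A = C_11 = 58786.
With 13 pairs the number of balanced bracket strings is the Catalan number C_13. So B = C_13 = 742900.
Non-crossing handshake pairings of 2n people are counted by C_n; 24 people gives n = 12. So D = C_12 = 208012.
A + B − D = 58786 + 742900 − 208012 = 593674.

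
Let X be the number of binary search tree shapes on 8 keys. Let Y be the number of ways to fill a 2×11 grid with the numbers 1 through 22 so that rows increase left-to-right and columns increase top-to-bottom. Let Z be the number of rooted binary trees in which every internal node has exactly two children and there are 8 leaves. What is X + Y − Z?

Binary trees (left/right distinguished) on n nodes are counted by C_n; here n = 8. So X = C_8 = 1430.
Standard Young tableaux of shape 2×n are counted by C_n; here n = 11. So Y = C_11 = 58786.
Full binary trees with 8 leaves have 8−1 = 7 internal nodes, so there are C_7 of them. So Z = C_7 = 429.
X + Y − Z = 1430 + 58786 − 429 = 59787.

59787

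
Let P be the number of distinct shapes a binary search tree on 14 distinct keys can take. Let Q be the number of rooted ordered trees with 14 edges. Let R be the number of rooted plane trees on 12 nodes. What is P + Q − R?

5290094

Binary trees (left/right distinguished) on n nodes are counted by C_n; here n = 14. So P = C_14 = 2674440.
Rooted ordered trees with n edges are counted by C_n; here n = 14. So Q = C_14 = 2674440.
A rooted plane tree on 12 nodes has 11 edges, and such trees are counted by C_11. So R = C_11 = 58786.
P + Q − R = 2674440 + 2674440 − 58786 = 5290094.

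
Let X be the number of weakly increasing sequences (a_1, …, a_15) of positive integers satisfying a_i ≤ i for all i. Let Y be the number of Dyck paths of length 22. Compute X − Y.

Weakly increasing sequences with a_i ≤ i biject with Dyck paths of semilength 15, so there are C_15. So X = C_15 = 9694845.
Paths of 11 up- and 11 down-steps that never dip below the axis are Dyck paths; their count is C_11. So Y = C_11 = 58786.
X − Y = 9694845 − 58786 = 9636059.

9636059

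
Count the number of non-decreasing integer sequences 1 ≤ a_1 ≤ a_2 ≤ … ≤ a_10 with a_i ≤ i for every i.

16796

Such sub-staircase sequences of length n are counted by C_n; here n = 10.
C_10 = 16796.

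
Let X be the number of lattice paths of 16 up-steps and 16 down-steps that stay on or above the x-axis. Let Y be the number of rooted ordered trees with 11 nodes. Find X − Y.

Dyck paths of semilength n (length 2n) are counted by C_n; here n = 16. So X = C_16 = 35357670.
Rooted ordered (plane) trees on m nodes have m−1 edges and are counted by C_{m−1}; m = 11 gives C_10. So Y = C_10 = 16796.
X − Y = 35357670 − 16796 = 35340874.

35340874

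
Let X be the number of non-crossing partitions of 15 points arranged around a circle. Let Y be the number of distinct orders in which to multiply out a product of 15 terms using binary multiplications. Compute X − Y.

7020405

Non-crossing partitions of an n-element set are counted by C_n; here n = 15. So X = C_15 = 9694845.
Parenthesizations of m factors correspond to full binary trees with m leaves, counted by C_{m−1}; m = 15 gives C_14. So Y = C_14 = 2674440.
X − Y = 9694845 − 2674440 = 7020405.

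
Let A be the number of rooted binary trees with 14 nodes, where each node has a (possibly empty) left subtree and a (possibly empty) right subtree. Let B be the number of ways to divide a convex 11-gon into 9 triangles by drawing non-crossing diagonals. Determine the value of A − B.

2669578

Rooted binary trees with 14 nodes (each child slot possibly empty) number C_14. So A = C_14 = 2674440.
The number of triangulations of an 11-gon is the Catalan number C_9 (index = sides − 2). So B = C_9 = 4862.
A − B = 2674440 − 4862 = 2669578.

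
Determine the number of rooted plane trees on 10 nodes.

Rooted ordered (plane) trees on m nodes have m−1 edges and are counted by C_{m−1}; m = 10 gives C_9.
C_9 = C_8 · 2(2·8+1)/(8+2) = 1430 · 34/10 = 4862.

4862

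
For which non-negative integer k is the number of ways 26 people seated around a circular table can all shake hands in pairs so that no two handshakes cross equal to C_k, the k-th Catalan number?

Non-crossing handshake pairings of 2n people are counted by C_n; 26 people gives n = 13.

13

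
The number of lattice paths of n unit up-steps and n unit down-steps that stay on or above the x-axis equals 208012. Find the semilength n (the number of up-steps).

12

Dyck paths of semilength n are counted by C_n; 208012 = C_12.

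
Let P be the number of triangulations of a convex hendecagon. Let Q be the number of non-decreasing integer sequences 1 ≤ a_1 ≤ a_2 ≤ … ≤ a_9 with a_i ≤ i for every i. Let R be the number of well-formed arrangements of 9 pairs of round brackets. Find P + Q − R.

4862

A convex 11-gon is triangulated into 9 triangles, and the number of such triangulations is the Catalan number C_{11−2} = C_9. So P = C_9 = 4862.
Weakly increasing sequences with a_i ≤ i biject with Dyck paths of semilength 9, so there are C_9. So Q = C_9 = 4862.
A balanced arrangement of 9 bracket pairs is a Dyck word of semilength 9, so the count is C_9. So R = C_9 = 4862.
P + Q − R = 4862 + 4862 − 4862 = 4862.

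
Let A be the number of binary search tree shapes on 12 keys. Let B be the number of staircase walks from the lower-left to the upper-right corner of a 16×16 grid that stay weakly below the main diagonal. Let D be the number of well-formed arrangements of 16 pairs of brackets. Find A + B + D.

Binary trees (left/right distinguished) on n nodes are counted by C_n; here n = 12. So A = C_12 = 208012.
Sub-diagonal monotone paths from (0,0) to (16,16) biject with Dyck paths of semilength 16, giving C_16. So B = C_16 = 35357670.
With 16 pairs the number of balanced bracket strings is the Catalan number C_16. So D = C_16 = 35357670.
A + B + D = 208012 + 35357670 + 35357670 = 70923352.

70923352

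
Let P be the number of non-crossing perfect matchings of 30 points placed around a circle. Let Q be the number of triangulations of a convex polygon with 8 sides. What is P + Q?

Pairing 30 circle points by 15 non-crossing chords gives C_15 matchings. So P = C_15 = 9694845.
Triangulations of a convex m-gon are counted by C_{m−2}; with m = 8 this is C_6. So Q = C_6 = 132.
P + Q = 9694845 + 132 = 9694977.

9694977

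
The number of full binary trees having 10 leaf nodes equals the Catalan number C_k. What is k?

9

Full binary trees with 10 leaves have 10−1 = 9 internal nodes, so there are C_9 of them.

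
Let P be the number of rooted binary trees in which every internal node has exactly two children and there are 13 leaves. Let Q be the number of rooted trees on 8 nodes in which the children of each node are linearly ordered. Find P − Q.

207583

Full binary trees with 13 leaves have 13−1 = 12 internal nodes, so there are C_12 of them. So P = C_12 = 208012.
Rooted ordered (plane) trees on m nodes have m−1 edges and are counted by C_{m−1}; m = 8 gives C_7. So Q = C_7 = 429.
P − Q = 208012 − 429 = 207583.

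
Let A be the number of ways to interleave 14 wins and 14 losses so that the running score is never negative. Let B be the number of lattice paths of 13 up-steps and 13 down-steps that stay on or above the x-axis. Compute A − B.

1931540

Reading a vote for the leader as '(' and for the other as ')' turns such a sequence into a balanced string of 14 pairs, so the count is C_14. So A = C_14 = 2674440.
A Dyck path with 13 up-steps and 13 down-steps has semilength 13, so there are C_13 of them. So B = C_13 = 742900.
A − B = 2674440 − 742900 = 1931540.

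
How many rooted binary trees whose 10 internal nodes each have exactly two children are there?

Full binary trees with n internal nodes are counted by C_n; here n = 10.
C_10 = C(20,10)/11 = 184756/11 = 16796.

16796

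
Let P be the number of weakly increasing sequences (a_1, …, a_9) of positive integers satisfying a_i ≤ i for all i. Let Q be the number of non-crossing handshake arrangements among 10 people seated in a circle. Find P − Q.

Such sub-staircase sequences of length n are counted by C_n; here n = 9. So P = C_9 = 4862.
Non-crossing handshake pairings of 2n people are counted by C_n; 10 people gives n = 5. So Q = C_5 = 42.
P − Q = 4862 − 42 = 4820.

4820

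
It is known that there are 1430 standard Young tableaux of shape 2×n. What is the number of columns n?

8

Standard Young tableaux of shape 2×n are counted by C_n, and C_8 = 1430.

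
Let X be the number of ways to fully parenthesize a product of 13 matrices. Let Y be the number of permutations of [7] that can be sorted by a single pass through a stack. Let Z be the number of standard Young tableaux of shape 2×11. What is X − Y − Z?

Ways to associate a product of 13 factors correspond to binary trees on 13 leaves, so the count is C_12. So X = C_12 = 208012.
Stack-sortable permutations are exactly the 231-avoiding ones, counted by C_n; here n = 7. So Y = C_7 = 429.
By the hook-length formula (or a Dyck-path bijection), SYT of shape 2×11 number C_11. So Z = C_11 = 58786.
X − Y − Z = 208012 − 429 − 58786 = 148797.

148797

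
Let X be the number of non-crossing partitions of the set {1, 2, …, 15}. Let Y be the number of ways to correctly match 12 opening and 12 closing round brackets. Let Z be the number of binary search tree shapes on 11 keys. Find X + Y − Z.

9844071

The non-crossing partitions of [15] form a lattice of size C_15. So X = C_15 = 9694845.
A balanced arrangement of 12 bracket pairs is a Dyck word of semilength 12, so the count is C_12. So Y = C_12 = 208012.
There are C_n binary search tree shapes on n keys; with n = 11 that is C_11. So Z = C_11 = 58786.
X + Y − Z = 9694845 + 208012 − 58786 = 9844071.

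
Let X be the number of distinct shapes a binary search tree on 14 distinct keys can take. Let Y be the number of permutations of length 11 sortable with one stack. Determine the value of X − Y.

Rooted binary trees with 14 nodes (each child slot possibly empty) number C_14. So X = C_14 = 2674440.
Stack-sortable permutations are exactly the 231-avoiding ones, counted by C_n; here n = 11. So Y = C_11 = 58786.
X − Y = 2674440 − 58786 = 2615654.

2615654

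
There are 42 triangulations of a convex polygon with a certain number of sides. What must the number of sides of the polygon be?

7

Triangulations of a convex m-gon are counted by C_{m−2}. The Catalan number equal to 42 is C_5.
So m − 2 = 5, giving m = 7 sides.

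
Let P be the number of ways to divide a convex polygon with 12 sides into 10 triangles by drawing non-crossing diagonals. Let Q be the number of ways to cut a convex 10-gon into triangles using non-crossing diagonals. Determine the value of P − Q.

15366

The number of triangulations of a 12-gon is the Catalan number C_10 (index = sides − 2). So P = C_10 = 16796.
The number of triangulations of a 10-gon is the Catalan number C_8 (index = sides − 2). So Q = C_8 = 1430.
P − Q = 16796 − 1430 = 15366.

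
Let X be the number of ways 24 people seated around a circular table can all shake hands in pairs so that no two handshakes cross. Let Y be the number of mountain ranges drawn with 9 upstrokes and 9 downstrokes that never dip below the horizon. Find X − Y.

203150

Non-crossing handshake pairings of 2n people are counted by C_n; 24 people gives n = 12. So X = C_12 = 208012.
A Dyck path with 9 up-steps and 9 down-steps has semilength 9, so there are C_9 of them. So Y = C_9 = 4862.
X − Y = 208012 − 4862 = 203150.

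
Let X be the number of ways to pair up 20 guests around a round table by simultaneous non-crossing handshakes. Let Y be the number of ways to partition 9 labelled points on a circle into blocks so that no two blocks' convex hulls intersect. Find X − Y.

11934

With 20 = 2·10 people, non-crossing handshake pairings are non-crossing perfect matchings on a circle, counted by C_10. So X = C_10 = 16796.
The non-crossing partitions of [9] form a lattice of size C_9. So Y = C_9 = 4862.
X − Y = 16796 − 4862 = 11934.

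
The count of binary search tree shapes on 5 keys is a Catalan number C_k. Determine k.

Binary trees (left/right distinguished) on n nodes are counted by C_n; here n = 5.

5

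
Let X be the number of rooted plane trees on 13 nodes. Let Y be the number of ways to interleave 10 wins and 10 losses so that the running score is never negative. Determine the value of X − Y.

191216

Rooted ordered (plane) trees on m nodes have m−1 edges and are counted by C_{m−1}; m = 13 gives C_12. So X = C_12 = 208012.
Reading a vote for the leader as '(' and for the other as ')' turns such a sequence into a balanced string of 10 pairs, so the count is C_10. So Y = C_10 = 16796.
X − Y = 208012 − 16796 = 191216.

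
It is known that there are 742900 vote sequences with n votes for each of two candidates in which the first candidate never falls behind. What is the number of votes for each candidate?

Such ballot sequences with n votes each are counted by C_n, and C_13 = 742900.

13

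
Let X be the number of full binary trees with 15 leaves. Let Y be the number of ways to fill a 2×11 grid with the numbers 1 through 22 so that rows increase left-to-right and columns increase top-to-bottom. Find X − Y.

2615654

Full binary trees with 15 leaves have 15−1 = 14 internal nodes, so there are C_14 of them. So X = C_14 = 2674440.
Standard Young tableaux of shape 2×n are counted by C_n; here n = 11. So Y = C_11 = 58786.
X − Y = 2674440 − 58786 = 2615654.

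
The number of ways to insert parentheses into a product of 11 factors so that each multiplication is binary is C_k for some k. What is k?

Bracketing 11 factors into binary products is counted by C_{11−1} = C_10.

10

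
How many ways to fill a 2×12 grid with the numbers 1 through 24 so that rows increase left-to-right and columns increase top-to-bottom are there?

Standard Young tableaux of shape 2×n are counted by C_n; here n = 12.
C_12 = 208012.

208012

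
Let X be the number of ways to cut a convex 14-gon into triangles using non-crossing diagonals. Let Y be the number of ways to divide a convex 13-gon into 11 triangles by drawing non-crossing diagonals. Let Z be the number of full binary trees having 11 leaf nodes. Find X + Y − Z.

250002

A convex 14-gon is triangulated into 12 triangles, and the number of such triangulations is the Catalan number C_{14−2} = C_12. So X = C_12 = 208012.
Triangulations of a convex m-gon are counted by C_{m−2}; with m = 13 this is C_11. So Y = C_11 = 58786.
A full binary tree with L leaves has L−1 internal nodes and is counted by C_{L−1}; L = 11 gives C_10. So Z = C_10 = 16796.
X + Y − Z = 208012 + 58786 − 16796 = 250002.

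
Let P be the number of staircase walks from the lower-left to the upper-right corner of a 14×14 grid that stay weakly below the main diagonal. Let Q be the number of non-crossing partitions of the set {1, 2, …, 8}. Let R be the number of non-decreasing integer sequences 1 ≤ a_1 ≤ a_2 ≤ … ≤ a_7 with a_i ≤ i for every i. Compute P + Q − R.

Sub-diagonal monotone paths from (0,0) to (14,14) biject with Dyck paths of semilength 14, giving C_14. So P = C_14 = 2674440.
Non-crossing partitions of an n-element set are counted by C_n; here n = 8. So Q = C_8 = 1430.
Such sub-staircase sequences of length n are counted by C_n; here n = 7. So R = C_7 = 429.
P + Q − R = 2674440 + 1430 − 429 = 2675441.

2675441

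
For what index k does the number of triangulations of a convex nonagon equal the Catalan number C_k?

7

The number of triangulations of a 9-gon is the Catalan number C_7 (index = sides − 2).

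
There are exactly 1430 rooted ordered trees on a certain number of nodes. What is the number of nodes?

9

Rooted ordered trees on m nodes are counted by C_{m−1}. The Catalan number equal to 1430 is C_8.
So the index is 8, and the number of nodes is 8 + 1 = 9.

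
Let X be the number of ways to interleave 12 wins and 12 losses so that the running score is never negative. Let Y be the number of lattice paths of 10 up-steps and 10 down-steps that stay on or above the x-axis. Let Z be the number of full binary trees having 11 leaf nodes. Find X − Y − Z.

174420

Ballot sequences with n votes each where one side never trails are Dyck words, counted by C_n; here n = 12. So X = C_12 = 208012.
Paths of 10 up- and 10 down-steps that never dip below the axis are Dyck paths; their count is C_10. So Y = C_10 = 16796.
Full binary trees with 11 leaves have 11−1 = 10 internal nodes, so there are C_10 of them. So Z = C_10 = 16796.
X − Y − Z = 208012 − 16796 − 16796 = 174420.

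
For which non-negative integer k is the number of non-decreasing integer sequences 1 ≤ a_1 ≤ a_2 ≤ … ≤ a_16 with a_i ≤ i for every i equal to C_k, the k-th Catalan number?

16

Such sub-staircase sequences of length n are counted by C_n; here n = 16.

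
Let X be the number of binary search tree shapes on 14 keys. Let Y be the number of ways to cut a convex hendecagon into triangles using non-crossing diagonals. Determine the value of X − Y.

2669578

Binary trees (left/right distinguished) on n nodes are counted by C_n; here n = 14. So X = C_14 = 2674440.
A convex 11-gon is triangulated into 9 triangles, and the number of such triangulations is the Catalan number C_{11−2} = C_9. So Y = C_9 = 4862.
X − Y = 2674440 − 4862 = 2669578.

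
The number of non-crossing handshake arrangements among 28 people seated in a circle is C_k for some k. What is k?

14

Non-crossing handshake pairings of 2n people are counted by C_n; 28 people gives n = 14.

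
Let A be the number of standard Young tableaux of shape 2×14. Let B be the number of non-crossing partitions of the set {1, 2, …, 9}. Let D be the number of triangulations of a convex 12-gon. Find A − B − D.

2652782

By the hook-length formula (or a Dyck-path bijection), SYT of shape 2×14 number C_14. So A = C_14 = 2674440.
Non-crossing partitions of an n-element set are counted by C_n; here n = 9. So B = C_9 = 4862.
Triangulations of a convex m-gon are counted by C_{m−2}; with m = 12 this is C_10. So D = C_10 = 16796.
A − B − D = 2674440 − 4862 − 16796 = 2652782.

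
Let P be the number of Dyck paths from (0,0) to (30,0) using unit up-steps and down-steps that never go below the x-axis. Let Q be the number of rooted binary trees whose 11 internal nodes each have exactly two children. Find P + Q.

9753631

Paths of 15 up- and 15 down-steps that never dip below the axis are Dyck paths; their count is C_15. So P = C_15 = 9694845.
Full binary trees with n internal nodes are counted by C_n; here n = 11. So Q = C_11 = 58786.
P + Q = 9694845 + 58786 = 9753631.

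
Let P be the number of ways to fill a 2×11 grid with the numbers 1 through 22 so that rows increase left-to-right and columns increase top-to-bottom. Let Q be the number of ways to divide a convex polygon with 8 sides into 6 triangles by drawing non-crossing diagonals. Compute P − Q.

Standard Young tableaux of shape 2×n are counted by C_n; here n = 11. So P = C_11 = 58786.
The number of triangulations of an 8-gon is the Catalan number C_6 (index = sides − 2). So Q = C_6 = 132.
P − Q = 58786 − 132 = 58654.

58654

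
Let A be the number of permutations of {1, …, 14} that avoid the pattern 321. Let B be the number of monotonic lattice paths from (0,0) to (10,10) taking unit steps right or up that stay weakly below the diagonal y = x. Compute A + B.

2691236

Permutations of [n] avoiding any single length-3 pattern are counted by C_n; here n = 14. So A = C_14 = 2674440.
Monotone paths in an n×n grid that stay weakly below the diagonal are counted by C_n; here n = 10. So B = C_10 = 16796.
A + B = 2674440 + 16796 = 2691236.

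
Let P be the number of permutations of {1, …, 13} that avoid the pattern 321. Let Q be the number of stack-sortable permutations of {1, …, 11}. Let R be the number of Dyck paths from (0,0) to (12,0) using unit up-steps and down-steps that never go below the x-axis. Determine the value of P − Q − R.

683982

Permutations of [n] avoiding any single length-3 pattern are counted by C_n; here n = 13. So P = C_13 = 742900.
Stack-sortable permutations are exactly the 231-avoiding ones, counted by C_n; here n = 11. So Q = C_11 = 58786.
A Dyck path with 6 up-steps and 6 down-steps has semilength 6, so there are C_6 of them. So R = C_6 = 132.
P − Q − R = 742900 − 58786 − 132 = 683982.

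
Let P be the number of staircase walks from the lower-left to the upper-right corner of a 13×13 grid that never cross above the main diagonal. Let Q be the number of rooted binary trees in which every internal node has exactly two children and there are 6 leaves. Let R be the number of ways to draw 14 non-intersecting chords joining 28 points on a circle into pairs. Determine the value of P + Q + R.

3417382

Monotone paths in an n×n grid that stay weakly below the diagonal are counted by C_n; here n = 13. So P = C_13 = 742900.
A full binary tree with L leaves has L−1 internal nodes and is counted by C_{L−1}; L = 6 gives C_5. So Q = C_5 = 42.
Pairing 28 circle points by 14 non-crossing chords gives C_14 matchings. So R = C_14 = 2674440.
P + Q + R = 742900 + 42 + 2674440 = 3417382.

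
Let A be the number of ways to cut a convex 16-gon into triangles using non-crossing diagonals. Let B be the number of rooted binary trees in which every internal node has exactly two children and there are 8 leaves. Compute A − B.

A convex 16-gon is triangulated into 14 triangles, and the number of such triangulations is the Catalan number C_{16−2} = C_14. So A = C_14 = 2674440.
Full binary trees with 8 leaves have 8−1 = 7 internal nodes, so there are C_7 of them. So B = C_7 = 429.
A − B = 2674440 − 429 = 2674011.

2674011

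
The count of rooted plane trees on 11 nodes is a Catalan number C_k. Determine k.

Rooted ordered (plane) trees on m nodes have m−1 edges and are counted by C_{m−1}; m = 11 gives C_10.

10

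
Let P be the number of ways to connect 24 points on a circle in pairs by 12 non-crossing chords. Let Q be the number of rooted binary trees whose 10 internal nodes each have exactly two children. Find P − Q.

Non-crossing perfect matchings of 2n points on a circle are counted by C_n; with 24 points, n = 12. So P = C_12 = 208012.
The number of full binary trees on 10 internal nodes is the Catalan number C_10. So Q = C_10 = 16796.
P − Q = 208012 − 16796 = 191216.

191216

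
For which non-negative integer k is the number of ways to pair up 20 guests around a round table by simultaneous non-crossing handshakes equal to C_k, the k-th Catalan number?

With 20 = 2·10 people, non-crossing handshake pairings are non-crossing perfect matchings on a circle, counted by C_10.

10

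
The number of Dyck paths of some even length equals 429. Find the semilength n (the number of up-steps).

Dyck paths of semilength n are counted by C_n; 429 = C_7.

7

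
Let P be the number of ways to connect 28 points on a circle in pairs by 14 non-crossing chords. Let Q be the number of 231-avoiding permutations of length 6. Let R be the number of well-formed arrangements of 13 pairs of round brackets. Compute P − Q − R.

Non-crossing perfect matchings of 2n points on a circle are counted by C_n; with 28 points, n = 14. So P = C_14 = 2674440.
For any fixed pattern of length 3, the pattern-avoiding permutations of [6] number C_6. So Q = C_6 = 132.
A balanced arrangement of 13 bracket pairs is a Dyck word of semilength 13, so the count is C_13. So R = C_13 = 742900.
P − Q − R = 2674440 − 132 − 742900 = 1931408.

1931408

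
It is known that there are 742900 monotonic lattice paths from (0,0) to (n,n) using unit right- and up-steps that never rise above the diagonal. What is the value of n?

13

Such diagonal-avoiding paths in an n×n grid are counted by C_n. The Catalan number equal to 742900 is C_13.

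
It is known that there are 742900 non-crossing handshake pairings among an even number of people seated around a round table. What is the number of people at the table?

Non-crossing handshake pairings of 2n people are counted by C_n. The Catalan number equal to 742900 is C_13.
So n = 13, and there are 2n = 26 people.

26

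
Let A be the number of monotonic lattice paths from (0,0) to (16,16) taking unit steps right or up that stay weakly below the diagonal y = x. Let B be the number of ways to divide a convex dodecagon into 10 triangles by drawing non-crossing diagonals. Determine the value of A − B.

Monotone paths in an n×n grid that stay weakly below the diagonal are counted by C_n; here n = 16. So A = C_16 = 35357670.
A convex 12-gon is triangulated into 10 triangles, and the number of such triangulations is the Catalan number C_{12−2} = C_10. So B = C_10 = 16796.
A − B = 35357670 − 16796 = 35340874.

35340874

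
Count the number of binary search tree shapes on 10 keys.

16796

There are C_n binary search tree shapes on n keys; with n = 10 that is C_10.
C_10 = C_9 · 2(2·9+1)/(9+2) = 4862 · 38/11 = 16796.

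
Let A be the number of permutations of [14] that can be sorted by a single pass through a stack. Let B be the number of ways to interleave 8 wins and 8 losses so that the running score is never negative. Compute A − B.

2673010

By Knuth's characterisation, the stack-sortable permutations of length 14 are the 231-avoiders, numbering C_14. So A = C_14 = 2674440.
Ballot sequences with n votes each where one side never trails are Dyck words, counted by C_n; here n = 8. So B = C_8 = 1430.
A − B = 2674440 − 1430 = 2673010.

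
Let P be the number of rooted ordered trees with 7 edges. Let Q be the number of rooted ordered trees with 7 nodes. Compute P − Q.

297

Rooted ordered trees with n edges are counted by C_n; here n = 7. So P = C_7 = 429.
A rooted plane tree on 7 nodes has 6 edges, and such trees are counted by C_6. So Q = C_6 = 132.
P − Q = 429 − 132 = 297.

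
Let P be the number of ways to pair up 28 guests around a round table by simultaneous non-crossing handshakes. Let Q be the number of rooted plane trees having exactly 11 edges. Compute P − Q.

Non-crossing handshake pairings of 2n people are counted by C_n; 28 people gives n = 14. So P = C_14 = 2674440.
Rooted ordered trees with n edges are counted by C_n; here n = 11. So Q = C_11 = 58786.
P − Q = 2674440 − 58786 = 2615654.

2615654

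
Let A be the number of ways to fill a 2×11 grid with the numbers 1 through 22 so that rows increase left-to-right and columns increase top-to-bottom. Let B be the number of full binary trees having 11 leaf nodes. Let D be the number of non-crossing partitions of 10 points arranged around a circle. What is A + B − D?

58786

Standard Young tableaux of shape 2×n are counted by C_n; here n = 11. So A = C_11 = 58786.
Full binary trees with 11 leaves have 11−1 = 10 internal nodes, so there are C_10 of them. So B = C_10 = 16796.
The non-crossing partitions of [10] form a lattice of size C_10. So D = C_10 = 16796.
A + B − D = 58786 + 16796 − 16796 = 58786.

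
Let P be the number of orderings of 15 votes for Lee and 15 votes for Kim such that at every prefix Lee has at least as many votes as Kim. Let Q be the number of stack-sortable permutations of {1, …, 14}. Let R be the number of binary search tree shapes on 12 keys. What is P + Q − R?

Ballot sequences with n votes each where one side never trails are Dyck words, counted by C_n; here n = 15. So P = C_15 = 9694845.
Stack-sortable permutations are exactly the 231-avoiding ones, counted by C_n; here n = 14. So Q = C_14 = 2674440.
There are C_n binary search tree shapes on n keys; with n = 12 that is C_12. So R = C_12 = 208012.
P + Q − R = 9694845 + 2674440 − 208012 = 12161273.

12161273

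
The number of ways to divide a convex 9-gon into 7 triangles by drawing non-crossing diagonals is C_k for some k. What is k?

7

The number of triangulations of a 9-gon is the Catalan number C_7 (index = sides − 2).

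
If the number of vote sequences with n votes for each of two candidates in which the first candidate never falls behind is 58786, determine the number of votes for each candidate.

11

Such ballot sequences with n votes each are counted by C_n. The Catalan number equal to 58786 is C_11.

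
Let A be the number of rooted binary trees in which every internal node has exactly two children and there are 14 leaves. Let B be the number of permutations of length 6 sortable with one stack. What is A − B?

Full binary trees with 14 leaves have 14−1 = 13 internal nodes, so there are C_13 of them. So A = C_13 = 742900.
By Knuth's characterisation, the stack-sortable permutations of length 6 are the 231-avoiders, numbering C_6. So B = C_6 = 132.
A − B = 742900 − 132 = 742768.

742768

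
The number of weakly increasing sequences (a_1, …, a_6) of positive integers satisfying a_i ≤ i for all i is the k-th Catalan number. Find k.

Weakly increasing sequences with a_i ≤ i biject with Dyck paths of semilength 6, so there are C_6.

6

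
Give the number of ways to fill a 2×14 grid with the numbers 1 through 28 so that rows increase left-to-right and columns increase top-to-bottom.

By the hook-length formula (or a Dyck-path bijection), SYT of shape 2×14 number C_14.
C_14 = C_13 · 2(2·13+1)/(13+2) = 742900 · 54/15 = 2674440.

2674440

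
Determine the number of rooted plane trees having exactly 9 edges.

4862

Rooted ordered trees with n edges are counted by C_n; here n = 9.
C_9 = C_8 · 2(2·8+1)/(8+2) = 1430 · 34/10 = 4862.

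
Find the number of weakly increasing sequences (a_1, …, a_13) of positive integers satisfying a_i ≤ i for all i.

Weakly increasing sequences with a_i ≤ i biject with Dyck paths of semilength 13, so there are C_13.
C_13 = C(26,13)/14 = 10400600/14 = 742900.

742900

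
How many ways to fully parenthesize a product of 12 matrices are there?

Bracketing 12 factors into binary products is counted by C_{12−1} = C_11.
C_11 = 58786.

58786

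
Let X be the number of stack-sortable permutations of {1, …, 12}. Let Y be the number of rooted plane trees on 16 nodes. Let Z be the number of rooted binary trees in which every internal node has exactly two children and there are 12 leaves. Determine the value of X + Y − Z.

By Knuth's characterisation, the stack-sortable permutations of length 12 are the 231-avoiders, numbering C_12. So X = C_12 = 208012.
Rooted ordered (plane) trees on m nodes have m−1 edges and are counted by C_{m−1}; m = 16 gives C_15. So Y = C_15 = 9694845.
Full binary trees with 12 leaves have 12−1 = 11 internal nodes, so there are C_11 of them. So Z = C_11 = 58786.
X + Y − Z = 208012 + 9694845 − 58786 = 9844071.

9844071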